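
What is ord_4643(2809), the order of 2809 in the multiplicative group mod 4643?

The order of 2809 must divide p − 1 = 4642 = 2 · 11 · 211.
Divisors: 1, 2, 11, 22, 211, 422, 2321, 4642.
Check each in increasing order: 2809^1 ≡ 2809;  2809^2 ≡ 2024;  2809^11 ≡ 64;  2809^22 ≡ 4096;  2809^211 ≡ 588;  2809^422 ≡ 2162;  2809^2321 ≡ 1.
Smallest exponent giving 1 is 2321.

2321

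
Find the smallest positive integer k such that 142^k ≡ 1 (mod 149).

37

The order of 142 must divide p − 1 = 148 = 2^2 · 37.
Divisors: 1, 2, 4, 37, 74, 148.
Check each in increasing order: 142^1 ≡ 142;  142^2 ≡ 49;  142^4 ≡ 17;  142^37 ≡ 1.
Smallest exponent giving 1 is 37.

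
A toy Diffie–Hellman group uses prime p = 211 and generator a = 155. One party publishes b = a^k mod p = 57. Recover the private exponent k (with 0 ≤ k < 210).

Successive powers of 155 modulo 211:
  155^0=1  155^1=155  155^2=182  155^3=147  155^4=208  155^5=168
  155^6=87  155^7=192  155^8=9  155^9=129  155^10=161  155^11=57
So 155^11 ≡ 57 (mod 211), giving k = 11.

11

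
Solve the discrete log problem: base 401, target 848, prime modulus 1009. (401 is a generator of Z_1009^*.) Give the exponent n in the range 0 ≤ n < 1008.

Baby-step giant-step with m = ceil(sqrt(1008)) = 32.
Baby table (401^j mod 1009 for j=0..31):
  0:1  1:401  2:370  3:47  4:685  5:237  6:191  7:916
  8:40  9:905  10:674  11:871  12:157  13:399  14:577  15:316
  16:591  17:885  18:726  19:534  20:226  21:825  22:882  23:532
  24:433  25:85  26:788  27:171  28:968  29:712  30:974  31:91
Giant step factor: 401^(-32) ≡ 864 (mod 1009).
Scan 848·864^i mod 1009 for i = 0, 1, …:
  i=0: 848   i=1: 138   i=2: 170   i=3: 575
  i=4: 372   i=5: 546   i=6: 541   i=7: 257
  i=8: 68   i=9: 230     …   i=16: 786
  i=17: 47
Match at i=17, j=3: n = 17·32 + 3 = 547.

547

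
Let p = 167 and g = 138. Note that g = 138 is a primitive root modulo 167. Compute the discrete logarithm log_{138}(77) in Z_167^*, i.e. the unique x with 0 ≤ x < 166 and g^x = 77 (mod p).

Baby-step giant-step with m = ceil(sqrt(166)) = 13.
Baby table (138^j mod 167 for j=0..12):
  0:1  1:138  2:6  3:160  4:36  5:125  6:49  7:82
  8:127  9:158  10:94  11:113  12:63
Giant step factor: 138^(-13) ≡ 117 (mod 167).
Scan 77·117^i mod 167 for i = 0, 1, …:
  i=0: 77   i=1: 158
Match at i=1, j=9: x = 1·13 + 9 = 22.

22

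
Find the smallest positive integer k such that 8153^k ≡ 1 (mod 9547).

4773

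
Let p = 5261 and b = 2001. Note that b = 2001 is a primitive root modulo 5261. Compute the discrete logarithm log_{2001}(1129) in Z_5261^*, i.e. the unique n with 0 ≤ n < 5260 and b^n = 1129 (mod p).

1464

Baby-step giant-step with m = ceil(sqrt(5260)) = 73.
Baby table (2001^j mod 5261 for j=0..72):
  0:1  1:2001  2:380  3:2796  4:2353  5:5019  6:5031  7:2738
  8:2037  9:4023  10:693  11:3050  12:290  13:1580  14:4980  15:646
  16:3701  17:3474  18:1693  19:4870  20:1498  21:3989  22:1052  23:652
  24:5185  25:493  26:2686  27:3205  28:46  29:2609  30:1697  31:2352
  32:3018  33:4651  34:5203  35:4945  36:4265  37:923  38:312  39:3514
  40:2818  41:4287  42:2857  43:3411  44:1894  45:1974  46:4224  47:3058
  48:515  49:4620  50:1043  51:3687  52:1765  53:1634  54:2553  55:122
  56:2116  57:4272  58:4408  59:2972  60:2042  61:3506  62:2593  63:1247
  64:1533  65:370  66:3830  67:3814  68:3364  69:2545  70:5158  71:4337
  72:2948
Giant step factor: 2001^(-73) ≡ 3914 (mod 5261).
Scan 1129·3914^i mod 5261 for i = 0, 1, …:
  i=0: 1129   i=1: 4927   i=2: 2713   i=3: 1984
  i=4: 140   i=5: 816   i=6: 397   i=7: 1863
  i=8: 36   i=9: 4118     …   i=19: 2080
  i=20: 2353
Match at i=20, j=4: n = 20·73 + 4 = 1464.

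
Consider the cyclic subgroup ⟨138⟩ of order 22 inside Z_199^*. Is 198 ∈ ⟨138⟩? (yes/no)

yes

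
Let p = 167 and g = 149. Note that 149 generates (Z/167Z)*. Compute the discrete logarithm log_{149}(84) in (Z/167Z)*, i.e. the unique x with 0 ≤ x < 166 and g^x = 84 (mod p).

Baby-step giant-step with m = ceil(sqrt(166)) = 13.
Baby table (149^j mod 167 for j=0..12):
  0:1  1:149  2:157  3:13  4:100  5:37  6:2  7:131
  8:147  9:26  10:33  11:74  12:4
Giant step factor: 149^(-13) ≡ 109 (mod 167).
Scan 84·109^i mod 167 for i = 0, 1, …:
  i=0: 84   i=1: 138   i=2: 12   i=3: 139
  i=4: 121   i=5: 163   i=6: 65   i=7: 71
  i=8: 57   i=9: 34   i=10: 32   i=11: 148
  i=12: 100
Match at i=12, j=4: x = 12·13 + 4 = 160.

160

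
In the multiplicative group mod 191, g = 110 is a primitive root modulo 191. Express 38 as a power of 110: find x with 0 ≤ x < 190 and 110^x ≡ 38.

Baby-step giant-step with m = ceil(sqrt(190)) = 14.
Baby table (110^j mod 191 for j=0..13):
  0:1  1:110  2:67  3:112  4:96  5:55  6:129  7:56
  8:48  9:123  10:160  11:28  12:24  13:157
Giant step factor: 110^(-14) ≡ 117 (mod 191).
Scan 38·117^i mod 191 for i = 0, 1, …:
  i=0: 38   i=1: 53   i=2: 89   i=3: 99
  i=4: 123
Match at i=4, j=9: x = 4·14 + 9 = 65.

65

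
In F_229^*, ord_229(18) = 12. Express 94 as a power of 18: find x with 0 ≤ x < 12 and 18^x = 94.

4

Successive powers of 18 modulo 229:
  18^0=1  18^1=18  18^2=95  18^3=107  18^4=94
So 18^4 ≡ 94 (mod 229), giving x = 4.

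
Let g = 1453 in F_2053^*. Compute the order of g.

The order of 1453 must divide p − 1 = 2052 = 2^2 · 3^3 · 19.
Divisors: 1, 2, 3, 4, 6, 9, 12, 18, 19, 27, 36, 38, 54, 57, 76, 108, 114, 171, 228, 342, 513, 684, 1026, 2052.
Check each in increasing order: 1453^1 ≡ 1453;  1453^2 ≡ 725;  1453^3 ≡ 236;  1453^4 ≡ 57;  1453^6 ≡ 265;  1453^9 ≡ 950;  1453^12 ≡ 423;  1453^18 ≡ 1233;  1453^19 ≡ 1333;  1453^27 ≡ 1140;  1453^36 ≡ 1069;  1453^38 ≡ 1044;  1453^54 ≡ 51;  1453^57 ≡ 1771;  1453^76 ≡ 1846;  1453^108 ≡ 548;  1453^114 ≡ 1510;  1453^171 ≡ 1204;  1453^228 ≡ 1270;  1453^342 ≡ 198;  1453^513 ≡ 244;  1453^684 ≡ 197;  1453^1026 ≡ 2052;  1453^2052 ≡ 1.
Smallest exponent giving 1 is 2052.

2052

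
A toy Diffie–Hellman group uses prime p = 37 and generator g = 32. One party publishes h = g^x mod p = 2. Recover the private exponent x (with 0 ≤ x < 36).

Successive powers of 32 modulo 37:
  32^0=1  32^1=32  32^2=25  32^3=23  32^4=33  32^5=20
  32^6=11  32^7=19  32^8=16  32^9=31  32^10=30  32^11=35
  32^12=10  32^13=24  32^14=28  32^15=8  32^16=34  32^17=15
  32^18=36  32^19=5  32^20=12  32^21=14  32^22=4  32^23=17
  32^24=26  32^25=18  32^26=21  32^27=6  32^28=7  32^29=2
So 32^29 ≡ 2 (mod 37), giving x = 29.

29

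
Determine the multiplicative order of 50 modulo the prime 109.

108

The order of 50 must divide p − 1 = 108 = 2^2 · 3^3.
Divisors: 1, 2, 3, 4, 6, 9, 12, 18, 27, 36, 54, 108.
Check each in increasing order: 50^1 ≡ 50;  50^2 ≡ 102;  50^3 ≡ 86;  50^4 ≡ 49;  50^6 ≡ 93;  50^9 ≡ 41;  50^12 ≡ 38;  50^18 ≡ 46;  50^27 ≡ 33;  50^36 ≡ 45;  50^54 ≡ 108;  50^108 ≡ 1.
Smallest exponent giving 1 is 108.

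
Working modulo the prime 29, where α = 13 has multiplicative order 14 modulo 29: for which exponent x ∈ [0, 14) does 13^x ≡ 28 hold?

7

Successive powers of 13 modulo 29:
  13^0=1  13^1=13  13^2=24  13^3=22  13^4=25  13^5=6
  13^6=20  13^7=28
So 13^7 ≡ 28 (mod 29), giving x = 7.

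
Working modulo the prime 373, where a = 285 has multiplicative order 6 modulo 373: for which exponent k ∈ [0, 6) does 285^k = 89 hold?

5

Successive powers of 285 modulo 373:
  285^0=1  285^1=285  285^2=284  285^3=372  285^4=88  285^5=89
So 285^5 ≡ 89 (mod 373), giving k = 5.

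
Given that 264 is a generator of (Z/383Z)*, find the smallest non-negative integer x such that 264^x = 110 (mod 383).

Baby-step giant-step with m = ceil(sqrt(382)) = 20.
Baby table (264^j mod 383 for j=0..19):
  0:1  1:264  2:373  3:41  4:100  5:356  6:149  7:270
  8:42  9:364  10:346  11:190  12:370  13:15  14:130  15:233
  16:232  17:351  18:361  19:320
Giant step factor: 264^(-20) ≡ 336 (mod 383).
Scan 110·336^i mod 383 for i = 0, 1, …:
  i=0: 110   i=1: 192   i=2: 168   i=3: 147
  i=4: 368   i=5: 322   i=6: 186   i=7: 67
  i=8: 298   i=9: 165     …   i=13: 169
  i=14: 100
Match at i=14, j=4: x = 14·20 + 4 = 284.

284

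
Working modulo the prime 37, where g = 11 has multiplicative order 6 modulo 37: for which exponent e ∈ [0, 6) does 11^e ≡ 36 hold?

Successive powers of 11 modulo 37:
  11^0=1  11^1=11  11^2=10  11^3=36
So 11^3 ≡ 36 (mod 37), giving e = 3.

3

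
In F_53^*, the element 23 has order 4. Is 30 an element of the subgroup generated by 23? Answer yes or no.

30 ∈ ⟨23⟩ iff 30^4 ≡ 1 (mod 53), since |⟨23⟩| = 4.
30^4 mod 53 = 1.
Since 1 = 1, 30 lies in the subgroup.

yes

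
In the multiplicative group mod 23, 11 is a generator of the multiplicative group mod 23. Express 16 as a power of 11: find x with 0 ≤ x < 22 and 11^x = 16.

18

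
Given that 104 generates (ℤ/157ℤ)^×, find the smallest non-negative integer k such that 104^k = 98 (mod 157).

51

Baby-step giant-step with m = ceil(sqrt(156)) = 13.
Baby table (104^j mod 157 for j=0..12):
  0:1  1:104  2:140  3:116  4:132  5:69  6:111  7:83
  8:154  9:2  10:51  11:123  12:75
Giant step factor: 104^(-13) ≡ 135 (mod 157).
Scan 98·135^i mod 157 for i = 0, 1, …:
  i=0: 98   i=1: 42   i=2: 18   i=3: 75
Match at i=3, j=12: k = 3·13 + 12 = 51.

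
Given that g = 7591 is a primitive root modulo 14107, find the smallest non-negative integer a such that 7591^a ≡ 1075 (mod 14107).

9330

Baby-step giant-step with m = ceil(sqrt(14106)) = 119.
Baby table (7591^j mod 14107 for j=0..118):
  0:1  1:7591  2:10293  3:9597  4:2279  5:4707  6:11913  7:5713
  8:2465  9:5933  10:7859  11:13273  12:3149  13:6801  14:8878  15:3759
  16:10215  17:9993  18:3524  19:3812  20:3435  21:5349  22:4313  23:11743
  24:13087  25:1923  26:10855  27:1318  28:3075  29:9347  30:8974  31:13038
  32:10853  33:243  34:10703  35:4260  36:4416  37:3624  38:1134  39:2924
  40:5773  41:6501  42:2805  43:5292  44:8943  45:3429  46:2124  47:13090
  48:10589  49:13520  50:1895  51:9912  52:9361  53:2392  54:1963  55:4141
  56:3935  57:6066  58:1758  59:13863  60:9920  61:13661  62:94  63:8204
  64:8266  65:13377  66:2621  67:5141  68:5369  69:956  70:5998  71:7529
  72:5182  73:6246  74:13866  75:4479  76:2219  77:671  78:934  79:8280
  80:6795  81:5653  82:12536  83:9061  84:10426  85:3496  86:2869  87:11478
  88:4666  89:11036  90:6910  91:3984  92:11243  93:12370  94:4478  95:8735
  96:4485  97:5444  98:6001  99:2088  100:7847  101:6823  102:6596  103:4493
  104:9744  105:3703  106:8329  107:11972  108:2158  109:3151  110:7876  111:1250
  112:8846  113:666  114:5300  115:13243  116:1131  117:8365  118:3108
Giant step factor: 7591^(-119) ≡ 10204 (mod 14107).
Scan 1075·10204^i mod 14107 for i = 0, 1, …:
  i=0: 1075   i=1: 8161   i=2: 1223   i=3: 8904
  i=4: 7336   i=5: 4802   i=6: 5997   i=7: 11329
  i=8: 8358   i=9: 8217     …   i=77: 9514
  i=78: 10589
Match at i=78, j=48: a = 78·119 + 48 = 9330.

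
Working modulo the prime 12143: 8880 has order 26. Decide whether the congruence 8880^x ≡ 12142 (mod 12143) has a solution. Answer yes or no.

yes

12142 ∈ ⟨8880⟩ iff 12142^26 ≡ 1 (mod 12143), since |⟨8880⟩| = 26.
12142^26 mod 12143 = 1.
Since 1 = 1, 12142 lies in the subgroup.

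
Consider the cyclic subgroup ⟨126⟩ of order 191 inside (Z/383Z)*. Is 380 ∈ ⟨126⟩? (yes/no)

380 ∈ ⟨126⟩ iff 380^191 ≡ 1 (mod 383), since |⟨126⟩| = 191.
380^191 mod 383 = 382.
Since 382 ≠ 1, 380 does not lie in the subgroup.

no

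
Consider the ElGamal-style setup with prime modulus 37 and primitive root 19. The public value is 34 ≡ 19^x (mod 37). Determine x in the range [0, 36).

Successive powers of 19 modulo 37:
  19^0=1  19^1=19  19^2=28  19^3=14  19^4=7  19^5=22
  19^6=11  19^7=24  19^8=12  19^9=6  19^10=3  19^11=20
  19^12=10  19^13=5  19^14=21  19^15=29  19^16=33  19^17=35
  19^18=36  19^19=18  19^20=9  19^21=23  19^22=30  19^23=15
  19^24=26  19^25=13  19^26=25  19^27=31  19^28=34
So 19^28 ≡ 34 (mod 37), giving x = 28.

28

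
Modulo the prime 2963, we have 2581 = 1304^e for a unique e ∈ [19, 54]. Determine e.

Compute 1304^19 mod 2963 = 1501, then multiply by 1304 repeatedly:
  1304^19=1501  1304^20=1724  1304^21=2142  1304^22=2022  1304^23=2581
Found 2581 at exponent 23.

23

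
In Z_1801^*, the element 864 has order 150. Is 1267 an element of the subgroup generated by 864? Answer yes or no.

no

1267 ∈ ⟨864⟩ iff 1267^150 ≡ 1 (mod 1801), since |⟨864⟩| = 150.
1267^150 mod 1801 = 1728.
Since 1728 ≠ 1, 1267 does not lie in the subgroup.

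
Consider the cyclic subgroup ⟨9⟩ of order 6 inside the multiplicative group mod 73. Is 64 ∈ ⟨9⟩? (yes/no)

yes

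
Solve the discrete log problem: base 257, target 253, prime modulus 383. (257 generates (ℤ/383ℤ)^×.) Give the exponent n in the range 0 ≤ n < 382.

311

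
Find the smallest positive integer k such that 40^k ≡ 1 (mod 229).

228

The order of 40 must divide p − 1 = 228 = 2^2 · 3 · 19.
Divisors: 1, 2, 3, 4, 6, 12, 19, 38, 57, 76, 114, 228.
Check each in increasing order: 40^1 ≡ 40;  40^2 ≡ 226;  40^3 ≡ 109;  40^4 ≡ 9;  40^6 ≡ 202;  40^12 ≡ 42;  40^19 ≡ 211;  40^38 ≡ 95;  40^57 ≡ 122;  40^76 ≡ 94;  40^114 ≡ 228;  40^228 ≡ 1.
Smallest exponent giving 1 is 228.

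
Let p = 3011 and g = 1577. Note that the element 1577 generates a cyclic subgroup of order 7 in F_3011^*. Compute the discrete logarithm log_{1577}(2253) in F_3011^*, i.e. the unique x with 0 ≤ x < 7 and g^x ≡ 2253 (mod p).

Successive powers of 1577 modulo 3011:
  1577^0=1  1577^1=1577  1577^2=2854  1577^3=2324  1577^4=561  1577^5=2474
  1577^6=2253
So 1577^6 ≡ 2253 (mod 3011), giving x = 6.

6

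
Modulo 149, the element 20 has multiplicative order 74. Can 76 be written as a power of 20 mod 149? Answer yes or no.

76 ∈ ⟨20⟩ iff 76^74 ≡ 1 (mod 149), since |⟨20⟩| = 74.
76^74 mod 149 = 1.
Since 1 = 1, 76 lies in the subgroup.

yes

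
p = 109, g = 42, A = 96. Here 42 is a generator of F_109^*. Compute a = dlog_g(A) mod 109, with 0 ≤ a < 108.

53

Baby-step giant-step with m = ceil(sqrt(108)) = 11.
Baby table (42^j mod 109 for j=0..10):
  0:1  1:42  2:20  3:77  4:73  5:14  6:43  7:62
  8:97  9:41  10:87
Giant step factor: 42^(-11) ≡ 44 (mod 109).
Scan 96·44^i mod 109 for i = 0, 1, …:
  i=0: 96   i=1: 82   i=2: 11   i=3: 48
  i=4: 41
Match at i=4, j=9: a = 4·11 + 9 = 53.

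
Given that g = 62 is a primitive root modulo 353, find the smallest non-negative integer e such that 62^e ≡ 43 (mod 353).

Baby-step giant-step with m = ceil(sqrt(352)) = 19.
Baby table (62^j mod 353 for j=0..18):
  0:1  1:62  2:314  3:53  4:109  5:51  6:338  7:129
  8:232  9:264  10:130  11:294  12:225  13:183  14:50  15:276
  16:168  17:179  18:155
Giant step factor: 62^(-19) ≡ 143 (mod 353).
Scan 43·143^i mod 353 for i = 0, 1, …:
  i=0: 43   i=1: 148   i=2: 337   i=3: 183
Match at i=3, j=13: e = 3·19 + 13 = 70.

70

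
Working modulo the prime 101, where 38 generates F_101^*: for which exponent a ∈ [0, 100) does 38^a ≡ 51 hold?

67

Baby-step giant-step with m = ceil(sqrt(100)) = 10.
Baby table (38^j mod 101 for j=0..9):
  0:1  1:38  2:30  3:29  4:92  5:62  6:33  7:42
  8:81  9:48
Giant step factor: 38^(-10) ≡ 17 (mod 101).
Scan 51·17^i mod 101 for i = 0, 1, …:
  i=0: 51   i=1: 59   i=2: 94   i=3: 83
  i=4: 98   i=5: 50   i=6: 42
Match at i=6, j=7: a = 6·10 + 7 = 67.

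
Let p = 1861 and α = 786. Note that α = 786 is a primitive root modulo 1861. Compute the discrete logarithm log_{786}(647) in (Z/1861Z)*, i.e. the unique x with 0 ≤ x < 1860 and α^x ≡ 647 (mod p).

22

Baby-step giant-step with m = ceil(sqrt(1860)) = 44.
Baby table (786^j mod 1861 for j=0..43):
  0:1  1:786  2:1805  3:648  4:1275  5:932  6:1179  7:1777
  8:972  9:982  10:1398  11:838  12:1735  13:1458  14:1473  15:236
  16:1257  17:1672  18:326  19:1279  20:354  21:955  22:647  23:489
  24:988  25:531  26:502  27:40  28:1664  29:1482  30:1727  31:753
  32:60  33:635  34:362  35:1660  36:199  37:90  38:22  39:543
  40:629  41:1229  42:135  43:33
Giant step factor: 786^(-44) ≡ 1492 (mod 1861).
Scan 647·1492^i mod 1861 for i = 0, 1, …:
  i=0: 647
Match at i=0, j=22: x = 0·44 + 22 = 22.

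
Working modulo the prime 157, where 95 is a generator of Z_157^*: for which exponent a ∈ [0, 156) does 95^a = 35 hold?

116

Baby-step giant-step with m = ceil(sqrt(156)) = 13.
Baby table (95^j mod 157 for j=0..12):
  0:1  1:95  2:76  3:155  4:124  5:5  6:4  7:66
  8:147  9:149  10:25  11:20  12:16
Giant step factor: 95^(-13) ≡ 135 (mod 157).
Scan 35·135^i mod 157 for i = 0, 1, …:
  i=0: 35   i=1: 15   i=2: 141   i=3: 38
  i=4: 106   i=5: 23   i=6: 122   i=7: 142
  i=8: 16
Match at i=8, j=12: a = 8·13 + 12 = 116.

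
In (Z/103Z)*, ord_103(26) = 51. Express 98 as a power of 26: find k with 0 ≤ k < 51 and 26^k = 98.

11

Successive powers of 26 modulo 103:
  26^0=1  26^1=26  26^2=58  26^3=66  26^4=68  26^5=17
  26^6=30  26^7=59  26^8=92  26^9=23  26^10=83  26^11=98
So 26^11 ≡ 98 (mod 103), giving k = 11.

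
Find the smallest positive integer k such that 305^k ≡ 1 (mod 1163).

166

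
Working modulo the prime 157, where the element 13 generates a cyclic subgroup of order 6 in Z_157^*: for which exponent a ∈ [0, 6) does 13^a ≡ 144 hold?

4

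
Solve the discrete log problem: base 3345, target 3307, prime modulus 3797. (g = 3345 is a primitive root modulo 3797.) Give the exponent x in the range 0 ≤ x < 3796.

552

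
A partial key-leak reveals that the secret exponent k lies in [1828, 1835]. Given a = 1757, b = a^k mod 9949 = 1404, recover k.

1834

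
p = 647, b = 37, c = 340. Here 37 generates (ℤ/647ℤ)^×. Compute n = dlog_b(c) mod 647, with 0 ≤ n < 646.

67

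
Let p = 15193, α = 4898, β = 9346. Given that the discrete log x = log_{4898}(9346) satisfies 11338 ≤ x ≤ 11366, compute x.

Compute 4898^11338 mod 15193 = 14901, then multiply by 4898 repeatedly:
  4898^11338=14901  4898^11339=13119  4898^11340=5665  4898^11341=4752  4898^11342=14813
  4898^11343=7499  4898^11344=8621  4898^11345=4311  4898^11346=12201  4898^11347=6429
  4898^11348=9346
Found 9346 at exponent 11348.

11348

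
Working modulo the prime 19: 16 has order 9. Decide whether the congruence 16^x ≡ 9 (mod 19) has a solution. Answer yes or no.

yes

9 ∈ ⟨16⟩ iff 9^9 ≡ 1 (mod 19), since |⟨16⟩| = 9.
9^9 mod 19 = 1.
Since 1 = 1, 9 lies in the subgroup.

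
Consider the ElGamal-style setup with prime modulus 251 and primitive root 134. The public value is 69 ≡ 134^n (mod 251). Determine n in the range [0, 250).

110

Baby-step giant-step with m = ceil(sqrt(250)) = 16.
Baby table (134^j mod 251 for j=0..15):
  0:1  1:134  2:135  3:18  4:153  5:171  6:73  7:244
  8:66  9:59  10:125  11:184  12:58  13:242  14:49  15:40
Giant step factor: 134^(-16) ≡ 110 (mod 251).
Scan 69·110^i mod 251 for i = 0, 1, …:
  i=0: 69   i=1: 60   i=2: 74   i=3: 108
  i=4: 83   i=5: 94   i=6: 49
Match at i=6, j=14: n = 6·16 + 14 = 110.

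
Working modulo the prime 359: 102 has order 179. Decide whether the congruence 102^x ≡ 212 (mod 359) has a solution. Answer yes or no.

212 ∈ ⟨102⟩ iff 212^179 ≡ 1 (mod 359), since |⟨102⟩| = 179.
212^179 mod 359 = 358.
Since 358 ≠ 1, 212 does not lie in the subgroup.

no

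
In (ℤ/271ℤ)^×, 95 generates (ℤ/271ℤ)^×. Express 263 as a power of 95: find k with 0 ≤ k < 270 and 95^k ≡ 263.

Baby-step giant-step with m = ceil(sqrt(270)) = 17.
Baby table (95^j mod 271 for j=0..16):
  0:1  1:95  2:82  3:202  4:220  5:33  6:154  7:267
  8:162  9:214  10:5  11:204  12:139  13:197  14:16  15:165
  16:228
Giant step factor: 95^(-17) ≡ 149 (mod 271).
Scan 263·149^i mod 271 for i = 0, 1, …:
  i=0: 263   i=1: 163   i=2: 168   i=3: 100
  i=4: 266   i=5: 68   i=6: 105   i=7: 198
  i=8: 234   i=9: 178   i=10: 235   i=11: 56
  i=12: 214
Match at i=12, j=9: k = 12·17 + 9 = 213.

213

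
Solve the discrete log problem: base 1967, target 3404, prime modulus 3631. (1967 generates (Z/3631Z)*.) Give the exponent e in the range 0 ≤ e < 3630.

Baby-step giant-step with m = ceil(sqrt(3630)) = 61.
Baby table (1967^j mod 3631 for j=0..60):
  0:1  1:1967  2:2074  3:1945  4:2372  5:3520  6:3154  7:2170
  8:1965  9:1771  10:1428  11:2113  12:2407  13:3376  14:3124  15:1256
  16:1472  17:1517  18:2888  19:1812  20:2193  21:3  22:2270  23:2591
  24:2204  25:3485  26:3298  27:2200  28:2879  29:2264  30:1682  31:653
  32:2708  33:3590  34:2866  35:2110  36:137  37:785  38:920  39:1402
  40:1805  41:2948  42:9  43:3179  44:511  45:2981  46:3193  47:2632
  48:2969  49:1375  50:3161  51:1415  52:1959  53:862  54:3508  55:1336
  56:2699  57:411  58:2355  59:2760  60:575
Giant step factor: 1967^(-61) ≡ 2363 (mod 3631).
Scan 3404·2363^i mod 3631 for i = 0, 1, …:
  i=0: 3404   i=1: 987   i=2: 1179   i=3: 1000
  i=4: 2850   i=5: 2676   i=6: 1817   i=7: 1729
  i=8: 752   i=9: 1417     …   i=37: 2586
  i=38: 3376
Match at i=38, j=13: e = 38·61 + 13 = 2331.

2331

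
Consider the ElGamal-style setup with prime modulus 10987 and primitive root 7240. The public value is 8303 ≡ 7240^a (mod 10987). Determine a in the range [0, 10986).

6047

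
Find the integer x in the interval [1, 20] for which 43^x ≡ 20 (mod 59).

2

Compute 43^1 mod 59 = 43, then multiply by 43 repeatedly:
  43^1=43  43^2=20
Found 20 at exponent 2.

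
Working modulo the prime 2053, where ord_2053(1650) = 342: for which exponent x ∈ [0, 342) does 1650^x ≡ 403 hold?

Baby-step giant-step with m = ceil(sqrt(342)) = 19.
Baby table (1650^j mod 2053 for j=0..18):
  0:1  1:1650  2:222  3:866  4:12  5:1323  6:611  7:127
  8:144  9:1505  10:1173  11:1524  12:1728  13:1636  14:1758  15:1864
  16:206  17:1155  18:566
Giant step factor: 1650^(-19) ≡ 783 (mod 2053).
Scan 403·783^i mod 2053 for i = 0, 1, …:
  i=0: 403   i=1: 1440   i=2: 423   i=3: 676
  i=4: 1687   i=5: 842   i=6: 273   i=7: 247
  i=8: 419   i=9: 1650
Match at i=9, j=1: x = 9·19 + 1 = 172.

172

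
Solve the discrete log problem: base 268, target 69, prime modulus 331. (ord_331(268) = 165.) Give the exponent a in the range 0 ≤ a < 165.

Baby-step giant-step with m = ceil(sqrt(165)) = 13.
Baby table (268^j mod 331 for j=0..12):
  0:1  1:268  2:328  3:189  4:9  5:95  6:304  7:46
  8:81  9:193  10:88  11:83  12:67
Giant step factor: 268^(-13) ≡ 109 (mod 331).
Scan 69·109^i mod 331 for i = 0, 1, …:
  i=0: 69   i=1: 239   i=2: 233   i=3: 241
  i=4: 120   i=5: 171   i=6: 103   i=7: 304
Match at i=7, j=6: a = 7·13 + 6 = 97.

97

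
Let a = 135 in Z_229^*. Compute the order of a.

6

The order of 135 must divide p − 1 = 228 = 2^2 · 3 · 19.
Divisors: 1, 2, 3, 4, 6, 12, 19, 38, 57, 76, 114, 228.
Check each in increasing order: 135^1 ≡ 135;  135^2 ≡ 134;  135^3 ≡ 228;  135^4 ≡ 94;  135^6 ≡ 1.
Smallest exponent giving 1 is 6.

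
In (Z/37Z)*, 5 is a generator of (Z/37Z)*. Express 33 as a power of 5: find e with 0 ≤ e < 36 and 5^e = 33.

Successive powers of 5 modulo 37:
  5^0=1  5^1=5  5^2=25  5^3=14  5^4=33
So 5^4 ≡ 33 (mod 37), giving e = 4.

4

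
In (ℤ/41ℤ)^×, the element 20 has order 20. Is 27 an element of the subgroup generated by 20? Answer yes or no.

no

27 ∈ ⟨20⟩ iff 27^20 ≡ 1 (mod 41), since |⟨20⟩| = 20.
27^20 mod 41 = 40.
Since 40 ≠ 1, 27 does not lie in the subgroup.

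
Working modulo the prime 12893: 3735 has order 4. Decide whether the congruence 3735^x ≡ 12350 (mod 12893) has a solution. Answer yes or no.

⟨3735⟩ has order 4; its elements mod 12893 are {1, 3735, 9158, 12892}.
12350 is not in this set.

no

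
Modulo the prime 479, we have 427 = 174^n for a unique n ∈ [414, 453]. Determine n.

Compute 174^414 mod 479 = 309, then multiply by 174 repeatedly:
  174^414=309  174^415=118  174^416=414  174^417=186  174^418=271
  174^419=212  174^420=5  174^421=391  174^422=16  174^423=389
  174^424=147  174^425=191  174^426=183  174^427=228  174^428=394
  174^429=59  174^430=207  174^431=93  174^432=375  174^433=106
  174^434=242  174^435=435  174^436=8  174^437=434  174^438=313
  174^439=335  174^440=331  174^441=114  174^442=197  174^443=269
  174^444=343  174^445=286  174^446=427
Found 427 at exponent 446.

446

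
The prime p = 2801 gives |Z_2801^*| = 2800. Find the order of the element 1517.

The order of 1517 must divide p − 1 = 2800 = 2^4 · 5^2 · 7.
Divisors: 1, 2, 4, 5, 7, 8, 10, 14, 16, 20, 25, 28, 35, 40, 50, 56, 70, 80, 100, 112, 140, 175, 200, 280, 350, 400, 560, 700, 1400, 2800.
Check each in increasing order: 1517^1 ≡ 1517;  1517^2 ≡ 1668;  1517^4 ≡ 831;  1517^5 ≡ 177;  1517^7 ≡ 1131;  1517^8 ≡ 1515;  1517^10 ≡ 518;  1517^14 ≡ 1905;  1517^16 ≡ 1206;  1517^20 ≡ 2229;  1517^25 ≡ 2393;  1517^28 ≡ 1730;  1517^35 ≡ 1532;  1517^40 ≡ 2268;  1517^50 ≡ 1205;  1517^56 ≡ 1432;  1517^70 ≡ 2587;  1517^80 ≡ 1188;  1517^100 ≡ 1107;  1517^112 ≡ 292;  1517^140 ≡ 980;  1517^175 ≡ 24;  1517^200 ≡ 1412;  1517^280 ≡ 2458;  1517^350 ≡ 576;  1517^400 ≡ 2233;  1517^560 ≡ 7;  1517^700 ≡ 1258;  1517^1400 ≡ 2800;  1517^2800 ≡ 1.
Smallest exponent giving 1 is 2800.

2800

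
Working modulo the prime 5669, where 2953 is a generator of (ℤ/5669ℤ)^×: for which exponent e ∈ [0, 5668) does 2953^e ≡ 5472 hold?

5651

Baby-step giant-step with m = ceil(sqrt(5668)) = 76.
Baby table (2953^j mod 5669 for j=0..75):
  0:1  1:2953  2:1287  3:2281  4:1021  5:4774  6:4488  7:4611
  8:5014  9:4583  10:1696  11:2561  12:187  13:2318  14:2571  15:1372
  16:3850  17:2705  18:244  19:569  20:2233  21:1002  22:5357  23:2711
  24:955  25:2622  26:4581  27:1459  28:5656  29:1294  30:276  31:4361
  32:3734  33:297  34:4015  35:2416  36:2846  37:2780  38:628  39:721
  40:3238  41:3880  42:591  43:4840  44:971  45:4518  46:2497  47:3941
  48:4985  49:3981  50:4056  51:4440  52:4592  53:5597  54:2806  55:3709
  56:169  57:185  58:2081  59:5666  60:2479  61:1808  62:4495  63:2606
  64:2685  65:3543  66:3174  67:1965  68:3258  69:581  70:3655  71:5108
  72:4384  73:3625  74:1553  75:5457
Giant step factor: 2953^(-76) ≡ 3845 (mod 5669).
Scan 5472·3845^i mod 5669 for i = 0, 1, …:
  i=0: 5472   i=1: 2181   i=2: 1494   i=3: 1733
  i=4: 2310   i=5: 4296   i=6: 4323   i=7: 427
  i=8: 3474   i=9: 1366     …   i=73: 2756
  i=74: 1459
Match at i=74, j=27: e = 74·76 + 27 = 5651.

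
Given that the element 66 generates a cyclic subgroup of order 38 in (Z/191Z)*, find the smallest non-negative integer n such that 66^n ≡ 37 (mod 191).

21

Successive powers of 66 modulo 191:
  66^0=1  66^1=66  66^2=154  66^3=41  66^4=32  66^5=11
  66^6=153  66^7=166  66^8=69  66^9=161  66^10=121  66^11=155
  66^12=107  66^13=186  66^14=52  66^15=185  66^16=177  66^17=31
  66^18=136  66^19=190  66^20=125  66^21=37
So 66^21 ≡ 37 (mod 191), giving n = 21.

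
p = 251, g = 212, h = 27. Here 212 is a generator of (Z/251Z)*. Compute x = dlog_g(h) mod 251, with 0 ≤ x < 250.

Baby-step giant-step with m = ceil(sqrt(250)) = 16.
Baby table (212^j mod 251 for j=0..15):
  0:1  1:212  2:15  3:168  4:225  5:10  6:112  7:150
  8:174  9:242  10:100  11:116  12:245  13:234  14:161  15:247
Giant step factor: 212^(-16) ≡ 214 (mod 251).
Scan 27·214^i mod 251 for i = 0, 1, …:
  i=0: 27   i=1: 5   i=2: 66   i=3: 68
  i=4: 245
Match at i=4, j=12: x = 4·16 + 12 = 76.

76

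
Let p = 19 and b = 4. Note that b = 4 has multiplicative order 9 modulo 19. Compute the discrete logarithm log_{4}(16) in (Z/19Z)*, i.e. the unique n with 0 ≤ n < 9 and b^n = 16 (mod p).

2

Successive powers of 4 modulo 19:
  4^0=1  4^1=4  4^2=16
So 4^2 ≡ 16 (mod 19), giving n = 2.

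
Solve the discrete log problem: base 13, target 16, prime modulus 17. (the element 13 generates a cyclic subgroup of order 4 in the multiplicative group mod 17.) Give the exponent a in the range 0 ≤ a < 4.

2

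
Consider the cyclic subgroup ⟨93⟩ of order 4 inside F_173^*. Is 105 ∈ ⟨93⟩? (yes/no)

⟨93⟩ has order 4; its elements mod 173 are {1, 80, 93, 172}.
105 is not in this set.

no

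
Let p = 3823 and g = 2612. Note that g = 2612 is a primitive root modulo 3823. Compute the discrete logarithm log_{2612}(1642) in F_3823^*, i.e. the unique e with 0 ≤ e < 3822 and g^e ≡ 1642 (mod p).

Baby-step giant-step with m = ceil(sqrt(3822)) = 62.
Baby table (2612^j mod 3823 for j=0..61):
  0:1  1:2612  2:2312  3:2427  4:790  5:2883  6:2909  7:2007
  8:951  9:2885  10:487  11:2808  12:1982  13:642  14:2430  15:980
  16:2173  17:2544  18:554  19:1954  20:143  21:2685  22:1838  23:2991
  24:2103  25:3208  26:3103  27:276  28:2188  29:3494  30:827  31:129
  32:524  33:54  34:3420  35:2512  36:1076  37:607  38:2762  39:343
  40:1334  41:1655  42:2870  43:3360  44:2535  45:3807  46:261  47:1238
  48:3221  49:2652  50:3571  51:3155  52:2295  53:76  54:3539  55:3677
  56:948  57:2695  58:1197  59:3173  60:3435  61:3462
Giant step factor: 2612^(-62) ≡ 3055 (mod 3823).
Scan 1642·3055^i mod 3823 for i = 0, 1, …:
  i=0: 1642   i=1: 534   i=2: 2772   i=3: 515
  i=4: 2072   i=5: 2895   i=6: 1626   i=7: 1353
  i=8: 752   i=9: 3560     …   i=49: 1176
  i=50: 2883
Match at i=50, j=5: e = 50·62 + 5 = 3105.

3105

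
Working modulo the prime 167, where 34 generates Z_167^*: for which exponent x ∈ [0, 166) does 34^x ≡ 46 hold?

155

Baby-step giant-step with m = ceil(sqrt(166)) = 13.
Baby table (34^j mod 167 for j=0..12):
  0:1  1:34  2:154  3:59  4:2  5:68  6:141  7:118
  8:4  9:136  10:115  11:69  12:8
Giant step factor: 34^(-13) ≡ 35 (mod 167).
Scan 46·35^i mod 167 for i = 0, 1, …:
  i=0: 46   i=1: 107   i=2: 71   i=3: 147
  i=4: 135   i=5: 49   i=6: 45   i=7: 72
  i=8: 15   i=9: 24   i=10: 5   i=11: 8
Match at i=11, j=12: x = 11·13 + 12 = 155.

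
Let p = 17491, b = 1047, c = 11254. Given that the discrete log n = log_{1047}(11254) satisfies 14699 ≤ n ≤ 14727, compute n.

Compute 1047^14699 mod 17491 = 5649, then multiply by 1047 repeatedly:
  1047^14699=5649  1047^14700=2545  1047^14701=5983  1047^14702=2423  1047^14703=686
  1047^14704=1111  1047^14705=8811  1047^14706=7360  1047^14707=9880  1047^14708=7179
  1047^14709=12774  1047^14710=11254
Found 11254 at exponent 14710.

14710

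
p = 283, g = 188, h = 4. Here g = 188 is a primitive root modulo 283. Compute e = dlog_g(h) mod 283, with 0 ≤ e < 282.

168

Baby-step giant-step with m = ceil(sqrt(282)) = 17.
Baby table (188^j mod 283 for j=0..16):
  0:1  1:188  2:252  3:115  4:112  5:114  6:207  7:145
  8:92  9:33  10:261  11:109  12:116  13:17  14:83  15:39
  16:257
Giant step factor: 188^(-17) ≡ 147 (mod 283).
Scan 4·147^i mod 283 for i = 0, 1, …:
  i=0: 4   i=1: 22   i=2: 121   i=3: 241
  i=4: 52   i=5: 3   i=6: 158   i=7: 20
  i=8: 110   i=9: 39
Match at i=9, j=15: e = 9·17 + 15 = 168.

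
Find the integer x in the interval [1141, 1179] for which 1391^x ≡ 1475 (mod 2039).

1172

Compute 1391^1141 mod 2039 = 1131, then multiply by 1391 repeatedly:
  1391^1141=1131  1391^1142=1152  1391^1143=1817  1391^1144=1126  1391^1145=314
  1391^1146=428  1391^1147=1999  1391^1148=1452  1391^1149=1122  1391^1150=867
  1391^1151=948  1391^1152=1474  1391^1153=1139  1391^1154=46  1391^1155=777
  1391^1156=137  1391^1157=940  1391^1158=541  1391^1159=140  1391^1160=1035
  1391^1161=151  1391^1162=24  1391^1163=760  1391^1164=958  1391^1165=1111
  1391^1166=1878  1391^1167=339  1391^1168=540  1391^1169=788  1391^1170=1165
  1391^1171=1549  1391^1172=1475
Found 1475 at exponent 1172.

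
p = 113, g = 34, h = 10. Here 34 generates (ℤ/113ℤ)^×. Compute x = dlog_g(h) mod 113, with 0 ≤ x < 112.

111

Baby-step giant-step with m = ceil(sqrt(112)) = 11.
Baby table (34^j mod 113 for j=0..10):
  0:1  1:34  2:26  3:93  4:111  5:45  6:61  7:40
  8:4  9:23  10:104
Giant step factor: 34^(-11) ≡ 24 (mod 113).
Scan 10·24^i mod 113 for i = 0, 1, …:
  i=0: 10   i=1: 14   i=2: 110   i=3: 41
  i=4: 80   i=5: 112   i=6: 89   i=7: 102
  i=8: 75   i=9: 105   i=10: 34
Match at i=10, j=1: x = 10·11 + 1 = 111.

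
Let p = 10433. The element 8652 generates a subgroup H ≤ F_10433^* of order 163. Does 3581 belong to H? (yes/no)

no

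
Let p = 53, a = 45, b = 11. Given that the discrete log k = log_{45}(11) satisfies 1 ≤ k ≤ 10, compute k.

2

Compute 45^1 mod 53 = 45, then multiply by 45 repeatedly:
  45^1=45  45^2=11
Found 11 at exponent 2.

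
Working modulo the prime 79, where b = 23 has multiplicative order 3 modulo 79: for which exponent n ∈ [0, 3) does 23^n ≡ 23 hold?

Successive powers of 23 modulo 79:
  23^0=1  23^1=23
So 23^1 ≡ 23 (mod 79), giving n = 1.

1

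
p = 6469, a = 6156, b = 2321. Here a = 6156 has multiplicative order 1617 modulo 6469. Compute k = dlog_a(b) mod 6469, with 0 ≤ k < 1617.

700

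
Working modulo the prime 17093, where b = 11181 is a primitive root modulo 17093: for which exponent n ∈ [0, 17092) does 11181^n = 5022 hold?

Baby-step giant-step with m = ceil(sqrt(17092)) = 131.
Baby table (11181^j mod 17093 for j=0..130):
  0:1  1:11181  2:13652  3:2522  4:12125  5:5042  6:1888  7:16966
  8:15825  9:9682  10:4473  11:15588  12:9200  13:16619  14:16129  15:7199
  16:1082  17:13091  18:3112  19:11017  20:8919  21:2777  22:8749  23:16423
  24:12557  25:15008  26:2467  27:12518  28:6274  29:17015  30:16718  31:12003
  32:8400  33:11458  34:16956  35:6573  36:9906  37:13439  38:13989  39:10059
  40:14832  41:306  42:2786  43:6820  44:2547  45:1069  46:4482  47:13659
  48:12417  49:5131  50:5603  51:1298  52:981  53:11948  54:8793  55:12690
  56:14990  57:6325  58:6084  59:12157  60:3881  61:11427  62:12205  63:10686
  64:96  65:13610  66:11524  67:2810  68:1676  69:5428  70:10318  71:4901
  72:15016  73:6450  74:2083  75:9357  76:11457  77:5775  78:10014  79:7384
  80:1314  81:8947  82:8171  83:14959  84:1574  85:10197  86:2347  87:4052
  88:8962  89:4956  90:14623  91:5218  92:4049  93:9605  94:15279  95:7057
  96:3029  97:6016  98:3941  99:15660  100:10861  101:8169  102:9690  103:8456
  104:5153  105:12283  106:11061  107:5186  108:5210  109:66  110:2947  111:12196
  112:12615  113:13972  114:8005  115:4957  116:8711  117:1777  118:6571  119:4637
  120:3228  121:8945  122:2902  123:4748  124:13623  125:3040  126:9356  127:276
  128:9216  129:7492  130:12352
Giant step factor: 11181^(-131) ≡ 16419 (mod 17093).
Scan 5022·16419^i mod 17093 for i = 0, 1, …:
  i=0: 5022   i=1: 16679   i=2: 5548   i=3: 4015
  i=4: 11677   i=5: 9575   i=6: 7604   i=7: 2804
  i=8: 7427   i=9: 2451     …   i=108: 11380
  i=109: 4637
Match at i=109, j=119: n = 109·131 + 119 = 14398.

14398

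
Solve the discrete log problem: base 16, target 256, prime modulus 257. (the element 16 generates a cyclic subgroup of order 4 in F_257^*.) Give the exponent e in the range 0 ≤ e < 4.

2

Successive powers of 16 modulo 257:
  16^0=1  16^1=16  16^2=256
So 16^2 ≡ 256 (mod 257), giving e = 2.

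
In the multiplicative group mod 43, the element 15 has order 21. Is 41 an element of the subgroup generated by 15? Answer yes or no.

yes

41 ∈ ⟨15⟩ iff 41^21 ≡ 1 (mod 43), since |⟨15⟩| = 21.
41^21 mod 43 = 1.
Since 1 = 1, 41 lies in the subgroup.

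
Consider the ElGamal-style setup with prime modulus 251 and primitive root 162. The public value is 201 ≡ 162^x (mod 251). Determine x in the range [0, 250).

130

Baby-step giant-step with m = ceil(sqrt(250)) = 16.
Baby table (162^j mod 251 for j=0..15):
  0:1  1:162  2:140  3:90  4:22  5:50  6:68  7:223
  8:233  9:96  10:241  11:137  12:106  13:104  14:31  15:2
Giant step factor: 162^(-16) ≡ 196 (mod 251).
Scan 201·196^i mod 251 for i = 0, 1, …:
  i=0: 201   i=1: 240   i=2: 103   i=3: 108
  i=4: 84   i=5: 149   i=6: 88   i=7: 180
  i=8: 140
Match at i=8, j=2: x = 8·16 + 2 = 130.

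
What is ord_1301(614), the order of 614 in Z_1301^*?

The order of 614 must divide p − 1 = 1300 = 2^2 · 5^2 · 13.
Divisors: 1, 2, 4, 5, 10, 13, 20, 25, 26, 50, 52, 65, 100, 130, 260, 325, 650, 1300.
Check each in increasing order: 614^1 ≡ 614;  614^2 ≡ 1007;  614^4 ≡ 570;  614^5 ≡ 11;  614^10 ≡ 121;  614^13 ≡ 53;  614^20 ≡ 330;  614^25 ≡ 1028;  614^26 ≡ 207;  614^50 ≡ 372;  614^52 ≡ 1217;  614^65 ≡ 752;  614^100 ≡ 478;  614^130 ≡ 870;  614^260 ≡ 1019;  614^325 ≡ 1300;  614^650 ≡ 1.
Smallest exponent giving 1 is 650.

650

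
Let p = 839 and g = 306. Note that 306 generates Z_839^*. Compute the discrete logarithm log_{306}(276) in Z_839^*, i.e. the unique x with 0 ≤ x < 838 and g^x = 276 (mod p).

Baby-step giant-step with m = ceil(sqrt(838)) = 29.
Baby table (306^j mod 839 for j=0..28):
  0:1  1:306  2:507  3:766  4:315  5:744  6:295  7:497
  8:223  9:279  10:635  11:501  12:608  13:629  14:343  15:83
  16:228  17:131  18:653  19:136  20:505  21:154  22:140  23:51
  24:504  25:687  26:472  27:124  28:189
Giant step factor: 306^(-29) ≡ 471 (mod 839).
Scan 276·471^i mod 839 for i = 0, 1, …:
  i=0: 276   i=1: 790   i=2: 413   i=3: 714
  i=4: 694   i=5: 503   i=6: 315
Match at i=6, j=4: x = 6·29 + 4 = 178.

178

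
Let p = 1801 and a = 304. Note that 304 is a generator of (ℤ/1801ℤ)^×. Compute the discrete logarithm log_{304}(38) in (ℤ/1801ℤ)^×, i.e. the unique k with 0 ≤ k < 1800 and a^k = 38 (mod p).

1153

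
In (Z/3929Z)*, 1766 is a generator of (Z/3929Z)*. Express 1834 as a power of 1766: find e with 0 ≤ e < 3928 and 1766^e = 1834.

Baby-step giant-step with m = ceil(sqrt(3928)) = 63.
Baby table (1766^j mod 3929 for j=0..62):
  0:1  1:1766  2:3059  3:3748  4:2532  5:310  6:1329  7:1401
  8:2825  9:3049  10:1804  11:3374  12:2120  13:3512  14:2230  15:1322
  16:826  17:1057  18:387  19:3725  20:1204  21:675  22:1563  23:2100
  24:3553  25:3914  26:1013  27:1263  28:2715  29:1310  30:3208  31:3639
  32:2559  33:844  34:1413  35:443  36:467  37:3561  38:2326  39:1911
  40:3744  41:3326  42:3790  43:2053  44:3060  45:1585  46:1662  47:129
  48:3861  49:1711  50:225  51:521  52:700  53:2494  54:3924  55:2957
  56:421  57:905  58:3056  59:2379  60:1213  61:853  62:1591
Giant step factor: 1766^(-63) ≡ 1635 (mod 3929).
Scan 1834·1635^i mod 3929 for i = 0, 1, …:
  i=0: 1834   i=1: 763   i=2: 2012   i=3: 1047
  i=4: 2730   i=5: 206   i=6: 2845   i=7: 3568
  i=8: 3044   i=9: 2826     …   i=56: 1841
  i=57: 421
Match at i=57, j=56: e = 57·63 + 56 = 3647.

3647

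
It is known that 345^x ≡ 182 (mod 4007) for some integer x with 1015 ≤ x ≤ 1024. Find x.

Compute 345^1015 mod 4007 = 2417, then multiply by 345 repeatedly:
  345^1015=2417  345^1016=409  345^1017=860  345^1018=182
Found 182 at exponent 1018.

1018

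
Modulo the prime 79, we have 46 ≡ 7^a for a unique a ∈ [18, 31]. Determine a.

30

Compute 7^18 mod 79 = 65, then multiply by 7 repeatedly:
  7^18=65  7^19=60  7^20=25  7^21=17  7^22=40
  7^23=43  7^24=64  7^25=53  7^26=55  7^27=69
  7^28=9  7^29=63  7^30=46
Found 46 at exponent 30.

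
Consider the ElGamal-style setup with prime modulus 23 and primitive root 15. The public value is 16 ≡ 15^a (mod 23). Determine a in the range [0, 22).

16

Successive powers of 15 modulo 23:
  15^0=1  15^1=15  15^2=18  15^3=17  15^4=2  15^5=7
  15^6=13  15^7=11  15^8=4  15^9=14  15^10=3  15^11=22
  15^12=8  15^13=5  15^14=6  15^15=21  15^16=16
So 15^16 ≡ 16 (mod 23), giving a = 16.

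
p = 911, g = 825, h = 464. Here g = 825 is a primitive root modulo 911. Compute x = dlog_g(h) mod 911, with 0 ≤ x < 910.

323

Baby-step giant-step with m = ceil(sqrt(910)) = 31.
Baby table (825^j mod 911 for j=0..30):
  0:1  1:825  2:108  3:733  4:732  5:818  6:710  7:888
  8:156  9:249  10:450  11:473  12:317  13:68  14:529  15:56
  16:650  17:582  18:53  19:908  20:258  21:587  22:534  23:537
  24:279  25:603  26:69  27:443  28:164  29:472  30:403
Giant step factor: 825^(-31) ≡ 706 (mod 911).
Scan 464·706^i mod 911 for i = 0, 1, …:
  i=0: 464   i=1: 535   i=2: 556   i=3: 806
  i=4: 572   i=5: 259   i=6: 654   i=7: 758
  i=8: 391   i=9: 13   i=10: 68
Match at i=10, j=13: x = 10·31 + 13 = 323.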